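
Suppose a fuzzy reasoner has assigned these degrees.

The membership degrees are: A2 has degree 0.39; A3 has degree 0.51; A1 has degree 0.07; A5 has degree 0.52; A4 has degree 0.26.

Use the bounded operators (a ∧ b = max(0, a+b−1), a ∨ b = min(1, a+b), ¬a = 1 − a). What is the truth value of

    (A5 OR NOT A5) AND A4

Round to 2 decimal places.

0.26

NOT A5 = 1 − 0.52 = 0.48
A5 OR NOT A5 = min(1, a+b) on (0.52, 0.48) = 1.00
(A5 OR NOT A5) AND A4 = max(0, a+b−1) on (1.00, 0.26) = 0.26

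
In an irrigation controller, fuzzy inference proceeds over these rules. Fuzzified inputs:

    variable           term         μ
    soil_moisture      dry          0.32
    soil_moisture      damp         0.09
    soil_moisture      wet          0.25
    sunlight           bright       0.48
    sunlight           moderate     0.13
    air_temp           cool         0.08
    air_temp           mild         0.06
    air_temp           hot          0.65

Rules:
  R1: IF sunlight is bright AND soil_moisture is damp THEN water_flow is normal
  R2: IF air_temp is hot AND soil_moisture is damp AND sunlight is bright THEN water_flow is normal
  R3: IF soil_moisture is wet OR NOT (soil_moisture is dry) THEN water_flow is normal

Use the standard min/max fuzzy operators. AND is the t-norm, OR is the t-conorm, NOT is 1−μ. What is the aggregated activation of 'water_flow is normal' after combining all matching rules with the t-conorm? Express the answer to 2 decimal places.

R1: bright=0.48, damp=0.09; AND[min(a, b)] → w = 0.09
R2: hot=0.65, damp=0.09, bright=0.48; AND[min(a, b)] → w = 0.09
R3: wet=0.25, ¬dry=1−0.32=0.68; OR[max(a, b)] → w = 0.68
Rules with consequent 'normal': {R1, R2, R3} → strengths 0.09, 0.09, 0.68
Aggregate via t-conorm [max(a, b)]: 0.68

0.68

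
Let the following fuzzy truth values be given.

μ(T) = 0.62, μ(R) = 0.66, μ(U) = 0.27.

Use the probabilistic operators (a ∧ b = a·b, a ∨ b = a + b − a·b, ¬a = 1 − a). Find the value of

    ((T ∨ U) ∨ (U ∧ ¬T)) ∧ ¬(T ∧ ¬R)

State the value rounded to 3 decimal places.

0.593

T ∨ U = a + b − a·b on (0.6200, 0.2700) = 0.7226
¬T = 1 − 0.6200 = 0.3800
U ∧ ¬T = a·b on (0.2700, 0.3800) = 0.1026
(T ∨ U) ∨ (U ∧ ¬T) = a + b − a·b on (0.7226, 0.1026) = 0.7511
¬R = 1 − 0.6600 = 0.3400
T ∧ ¬R = a·b on (0.6200, 0.3400) = 0.2108
¬(T ∧ ¬R) = 1 − 0.2108 = 0.7892
((T ∨ U) ∨ (U ∧ ¬T)) ∧ ¬(T ∧ ¬R) = a·b on (0.7511, 0.7892) = 0.5927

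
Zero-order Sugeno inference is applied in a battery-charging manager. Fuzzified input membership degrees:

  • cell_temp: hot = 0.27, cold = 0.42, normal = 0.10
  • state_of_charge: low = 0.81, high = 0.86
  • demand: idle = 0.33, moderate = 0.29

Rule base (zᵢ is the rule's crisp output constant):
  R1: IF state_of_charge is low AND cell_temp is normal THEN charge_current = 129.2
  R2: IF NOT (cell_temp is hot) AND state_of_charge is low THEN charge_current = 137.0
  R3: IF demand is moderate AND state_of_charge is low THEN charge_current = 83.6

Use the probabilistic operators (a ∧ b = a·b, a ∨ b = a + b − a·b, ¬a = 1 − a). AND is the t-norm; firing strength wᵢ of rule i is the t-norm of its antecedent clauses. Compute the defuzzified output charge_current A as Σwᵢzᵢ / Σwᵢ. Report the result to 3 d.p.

R1 (z=129.2): low=0.81, normal=0.10; AND[a·b] → w = 0.0810
R2 (z=137.0): ¬hot=1−0.27=0.73, low=0.81; AND[a·b] → w = 0.5913
R3 (z=83.6): moderate=0.29, low=0.81; AND[a·b] → w = 0.2349
Weighted average = (0.0810·129.2 + 0.5913·137.0 + 0.2349·83.6) / (0.0810 + 0.5913 + 0.2349)
  = 111.1109 / 0.9072 = 122.477

122.477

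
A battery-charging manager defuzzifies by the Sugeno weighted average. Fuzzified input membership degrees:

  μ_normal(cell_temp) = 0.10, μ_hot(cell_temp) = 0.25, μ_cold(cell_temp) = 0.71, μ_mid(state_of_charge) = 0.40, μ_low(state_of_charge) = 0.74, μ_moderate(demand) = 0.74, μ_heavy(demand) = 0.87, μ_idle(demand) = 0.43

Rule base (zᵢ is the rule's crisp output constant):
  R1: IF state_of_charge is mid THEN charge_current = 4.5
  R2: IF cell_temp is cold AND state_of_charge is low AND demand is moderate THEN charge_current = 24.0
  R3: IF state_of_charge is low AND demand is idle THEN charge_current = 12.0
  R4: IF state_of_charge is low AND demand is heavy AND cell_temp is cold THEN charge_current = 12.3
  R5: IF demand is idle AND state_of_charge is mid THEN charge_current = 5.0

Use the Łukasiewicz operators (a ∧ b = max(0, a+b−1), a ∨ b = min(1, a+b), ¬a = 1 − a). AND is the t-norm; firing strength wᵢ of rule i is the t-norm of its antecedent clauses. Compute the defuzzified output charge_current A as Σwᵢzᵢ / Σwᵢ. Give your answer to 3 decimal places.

11.422

R1 (z=4.5): mid=0.40 → w = 0.40
R2 (z=24.0): cold=0.71, low=0.74, moderate=0.74; AND[max(0, a+b−1)] → w = 0.19
R3 (z=12.0): low=0.74, idle=0.43; AND[max(0, a+b−1)] → w = 0.17
R4 (z=12.3): low=0.74, heavy=0.87, cold=0.71; AND[max(0, a+b−1)] → w = 0.32
R5 (z=5.0): idle=0.43, mid=0.40; AND[max(0, a+b−1)] → w = 0.00
Weighted average = (0.40·4.5 + 0.19·24.0 + 0.17·12.0 + 0.32·12.3 + 0.00·5.0) / (0.40 + 0.19 + 0.17 + 0.32 + 0.00)
  = 12.3360 / 1.0800 = 11.422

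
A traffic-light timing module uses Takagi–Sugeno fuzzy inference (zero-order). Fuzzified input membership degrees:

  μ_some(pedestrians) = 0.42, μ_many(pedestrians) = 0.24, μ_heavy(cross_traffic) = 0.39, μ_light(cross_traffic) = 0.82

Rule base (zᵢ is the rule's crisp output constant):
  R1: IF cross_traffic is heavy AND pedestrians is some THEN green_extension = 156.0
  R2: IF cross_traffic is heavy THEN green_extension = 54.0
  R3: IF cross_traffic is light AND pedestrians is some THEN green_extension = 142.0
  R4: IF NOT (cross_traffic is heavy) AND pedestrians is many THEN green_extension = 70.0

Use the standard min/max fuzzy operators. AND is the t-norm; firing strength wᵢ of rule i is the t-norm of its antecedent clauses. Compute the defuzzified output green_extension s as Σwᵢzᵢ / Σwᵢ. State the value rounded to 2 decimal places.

109.96

R1 (z=156.0): heavy=0.39, some=0.42; AND[min(a, b)] → w = 0.39
R2 (z=54.0): heavy=0.39 → w = 0.39
R3 (z=142.0): light=0.82, some=0.42; AND[min(a, b)] → w = 0.42
R4 (z=70.0): ¬heavy=1−0.39=0.61, many=0.24; AND[min(a, b)] → w = 0.24
Weighted average = (0.39·156.0 + 0.39·54.0 + 0.42·142.0 + 0.24·70.0) / (0.39 + 0.39 + 0.42 + 0.24)
  = 158.3400 / 1.4400 = 109.96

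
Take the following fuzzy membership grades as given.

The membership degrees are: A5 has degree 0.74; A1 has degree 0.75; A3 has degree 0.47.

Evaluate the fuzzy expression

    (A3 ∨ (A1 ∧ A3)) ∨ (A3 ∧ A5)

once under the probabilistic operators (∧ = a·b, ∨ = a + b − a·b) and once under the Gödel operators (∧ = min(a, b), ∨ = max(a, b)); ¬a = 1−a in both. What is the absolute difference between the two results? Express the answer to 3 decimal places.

0.306

Under probabilistic:
  A1 ∧ A3 = a·b on (0.7500, 0.4700) = 0.3525
  A3 ∨ (A1 ∧ A3) = a + b − a·b on (0.4700, 0.3525) = 0.6568
  A3 ∧ A5 = a·b on (0.4700, 0.7400) = 0.3478
  (A3 ∨ (A1 ∧ A3)) ∨ (A3 ∧ A5) = a + b − a·b on (0.6568, 0.3478) = 0.7762
  → value = 0.7762
Under Gödel:
  A1 ∧ A3 = min(a, b) on (0.75, 0.47) = 0.47
  A3 ∨ (A1 ∧ A3) = max(a, b) on (0.47, 0.47) = 0.47
  A3 ∧ A5 = min(a, b) on (0.47, 0.74) = 0.47
  (A3 ∨ (A1 ∧ A3)) ∨ (A3 ∧ A5) = max(a, b) on (0.47, 0.47) = 0.47
  → value = 0.4700
|0.7762 − 0.4700| = 0.306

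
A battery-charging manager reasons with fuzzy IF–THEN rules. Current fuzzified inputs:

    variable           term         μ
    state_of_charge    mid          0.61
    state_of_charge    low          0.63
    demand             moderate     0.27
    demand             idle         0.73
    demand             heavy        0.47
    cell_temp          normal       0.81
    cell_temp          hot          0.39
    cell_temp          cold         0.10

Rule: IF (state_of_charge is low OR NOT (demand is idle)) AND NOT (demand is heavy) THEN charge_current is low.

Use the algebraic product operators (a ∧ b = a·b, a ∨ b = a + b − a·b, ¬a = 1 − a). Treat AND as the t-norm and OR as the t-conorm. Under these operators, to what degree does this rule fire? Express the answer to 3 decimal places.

0.387

firing strength: (low=0.63 OR ¬idle=1−0.73=0.27) = 0.7299; AND[a·b] with ¬heavy=1−0.47=0.53 → w = 0.3868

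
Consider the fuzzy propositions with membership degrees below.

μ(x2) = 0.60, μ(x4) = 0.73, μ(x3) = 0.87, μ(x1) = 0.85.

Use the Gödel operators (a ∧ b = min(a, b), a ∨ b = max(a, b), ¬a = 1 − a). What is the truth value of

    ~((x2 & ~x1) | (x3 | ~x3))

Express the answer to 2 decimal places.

0.13

~x1 = 1 − 0.85 = 0.15
x2 & ~x1 = min(a, b) on (0.60, 0.15) = 0.15
~x3 = 1 − 0.87 = 0.13
x3 | ~x3 = max(a, b) on (0.87, 0.13) = 0.87
(x2 & ~x1) | (x3 | ~x3) = max(a, b) on (0.15, 0.87) = 0.87
~((x2 & ~x1) | (x3 | ~x3)) = 1 − 0.87 = 0.13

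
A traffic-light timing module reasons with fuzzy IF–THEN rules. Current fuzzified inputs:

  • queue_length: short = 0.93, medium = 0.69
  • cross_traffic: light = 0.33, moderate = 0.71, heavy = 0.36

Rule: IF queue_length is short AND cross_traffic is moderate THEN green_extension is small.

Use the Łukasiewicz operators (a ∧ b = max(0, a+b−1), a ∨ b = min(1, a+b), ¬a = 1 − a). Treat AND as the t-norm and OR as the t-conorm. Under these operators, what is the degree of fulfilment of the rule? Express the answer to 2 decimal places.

0.64

firing strength: short=0.93, moderate=0.71; AND[max(0, a+b−1)] → w = 0.64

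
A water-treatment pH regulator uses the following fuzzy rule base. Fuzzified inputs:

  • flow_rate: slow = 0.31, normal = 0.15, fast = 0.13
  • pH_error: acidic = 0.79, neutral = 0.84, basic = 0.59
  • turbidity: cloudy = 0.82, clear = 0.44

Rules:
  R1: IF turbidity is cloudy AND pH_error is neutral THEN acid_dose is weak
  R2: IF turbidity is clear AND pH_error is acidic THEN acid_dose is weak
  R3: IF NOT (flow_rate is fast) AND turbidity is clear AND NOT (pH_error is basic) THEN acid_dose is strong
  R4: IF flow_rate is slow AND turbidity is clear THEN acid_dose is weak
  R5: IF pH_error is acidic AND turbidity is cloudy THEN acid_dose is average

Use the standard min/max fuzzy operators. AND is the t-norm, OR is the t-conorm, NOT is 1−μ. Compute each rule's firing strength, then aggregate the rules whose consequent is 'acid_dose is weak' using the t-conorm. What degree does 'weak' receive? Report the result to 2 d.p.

R1: cloudy=0.82, neutral=0.84; AND[min(a, b)] → w = 0.82
R2: clear=0.44, acidic=0.79; AND[min(a, b)] → w = 0.44
R3: ¬fast=1−0.13=0.87, clear=0.44, ¬basic=1−0.59=0.41; AND[min(a, b)] → w = 0.41
R4: slow=0.31, clear=0.44; AND[min(a, b)] → w = 0.31
R5: acidic=0.79, cloudy=0.82; AND[min(a, b)] → w = 0.79
Rules with consequent 'weak': {R1, R2, R4} → strengths 0.82, 0.44, 0.31
Aggregate via t-conorm [max(a, b)]: 0.82

0.82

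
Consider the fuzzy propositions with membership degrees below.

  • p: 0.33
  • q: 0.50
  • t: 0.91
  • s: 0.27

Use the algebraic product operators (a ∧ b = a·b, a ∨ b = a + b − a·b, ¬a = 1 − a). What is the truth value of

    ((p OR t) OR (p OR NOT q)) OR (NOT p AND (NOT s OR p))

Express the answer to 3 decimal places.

p OR t = a + b − a·b on (0.3300, 0.9100) = 0.9397
NOT q = 1 − 0.5000 = 0.5000
p OR NOT q = a + b − a·b on (0.3300, 0.5000) = 0.6650
(p OR t) OR (p OR NOT q) = a + b − a·b on (0.9397, 0.6650) = 0.9798
NOT p = 1 − 0.3300 = 0.6700
NOT s = 1 − 0.2700 = 0.7300
NOT s OR p = a + b − a·b on (0.7300, 0.3300) = 0.8191
NOT p AND (NOT s OR p) = a·b on (0.6700, 0.8191) = 0.5488
((p OR t) OR (p OR NOT q)) OR (NOT p AND (NOT s OR p)) = a + b − a·b on (0.9798, 0.5488) = 0.9909

0.991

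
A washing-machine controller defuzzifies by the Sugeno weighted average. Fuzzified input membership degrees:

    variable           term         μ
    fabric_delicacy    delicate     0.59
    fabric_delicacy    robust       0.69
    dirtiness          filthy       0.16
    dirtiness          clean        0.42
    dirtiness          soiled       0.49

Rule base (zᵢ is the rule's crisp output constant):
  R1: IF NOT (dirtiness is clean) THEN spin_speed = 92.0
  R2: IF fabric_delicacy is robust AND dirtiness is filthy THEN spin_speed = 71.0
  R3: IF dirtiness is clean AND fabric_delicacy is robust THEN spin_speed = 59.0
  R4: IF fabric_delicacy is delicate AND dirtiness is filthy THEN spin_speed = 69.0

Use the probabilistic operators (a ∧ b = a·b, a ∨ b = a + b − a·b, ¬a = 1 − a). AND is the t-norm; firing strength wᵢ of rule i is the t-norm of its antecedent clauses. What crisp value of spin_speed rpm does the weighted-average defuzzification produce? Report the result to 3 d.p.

R1 (z=92.0): ¬clean=1−0.42=0.58 → w = 0.5800
R2 (z=71.0): robust=0.69, filthy=0.16; AND[a·b] → w = 0.1104
R3 (z=59.0): clean=0.42, robust=0.69; AND[a·b] → w = 0.2898
R4 (z=69.0): delicate=0.59, filthy=0.16; AND[a·b] → w = 0.0944
Weighted average = (0.5800·92.0 + 0.1104·71.0 + 0.2898·59.0 + 0.0944·69.0) / (0.5800 + 0.1104 + 0.2898 + 0.0944)
  = 84.8102 / 1.0746 = 78.923

78.923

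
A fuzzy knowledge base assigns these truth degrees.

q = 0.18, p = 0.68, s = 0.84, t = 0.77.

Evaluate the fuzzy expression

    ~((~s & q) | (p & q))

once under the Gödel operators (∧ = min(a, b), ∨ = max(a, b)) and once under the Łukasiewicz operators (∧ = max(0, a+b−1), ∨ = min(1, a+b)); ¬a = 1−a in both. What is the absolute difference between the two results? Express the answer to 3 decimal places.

Under Gödel:
  ~s = 1 − 0.84 = 0.16
  ~s & q = min(a, b) on (0.16, 0.18) = 0.16
  p & q = min(a, b) on (0.68, 0.18) = 0.18
  (~s & q) | (p & q) = max(a, b) on (0.16, 0.18) = 0.18
  ~((~s & q) | (p & q)) = 1 − 0.18 = 0.82
  → value = 0.8200
Under Łukasiewicz:
  ~s = 1 − 0.84 = 0.16
  ~s & q = max(0, a+b−1) on (0.16, 0.18) = 0.00
  p & q = max(0, a+b−1) on (0.68, 0.18) = 0.00
  (~s & q) | (p & q) = min(1, a+b) on (0.00, 0.00) = 0.00
  ~((~s & q) | (p & q)) = 1 − 0.00 = 1.00
  → value = 1.0000
|0.8200 − 1.0000| = 0.180

0.180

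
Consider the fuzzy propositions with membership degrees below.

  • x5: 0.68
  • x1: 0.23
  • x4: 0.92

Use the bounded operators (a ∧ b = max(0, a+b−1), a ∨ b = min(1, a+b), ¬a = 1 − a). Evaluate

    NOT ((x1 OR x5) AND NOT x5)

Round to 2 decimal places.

x1 OR x5 = min(1, a+b) on (0.23, 0.68) = 0.91
NOT x5 = 1 − 0.68 = 0.32
(x1 OR x5) AND NOT x5 = max(0, a+b−1) on (0.91, 0.32) = 0.23
NOT ((x1 OR x5) AND NOT x5) = 1 − 0.23 = 0.77

0.77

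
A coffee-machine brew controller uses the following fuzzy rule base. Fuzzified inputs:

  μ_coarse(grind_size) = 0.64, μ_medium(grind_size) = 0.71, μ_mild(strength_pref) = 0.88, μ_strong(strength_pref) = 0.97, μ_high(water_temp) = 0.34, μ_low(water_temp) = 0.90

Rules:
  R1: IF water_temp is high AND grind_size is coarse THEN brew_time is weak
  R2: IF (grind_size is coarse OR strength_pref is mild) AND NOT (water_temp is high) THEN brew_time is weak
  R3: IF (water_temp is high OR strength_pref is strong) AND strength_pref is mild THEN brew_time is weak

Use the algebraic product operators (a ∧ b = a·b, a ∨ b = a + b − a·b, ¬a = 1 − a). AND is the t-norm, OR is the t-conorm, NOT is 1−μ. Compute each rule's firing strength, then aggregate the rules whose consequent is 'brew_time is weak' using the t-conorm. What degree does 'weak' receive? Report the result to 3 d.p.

R1: high=0.34, coarse=0.64; AND[a·b] → w = 0.2176
R2: (coarse=0.64 OR mild=0.88) = 0.9568; AND[a·b] with ¬high=1−0.34=0.66 → w = 0.6315
R3: (high=0.34 OR strong=0.97) = 0.9802; AND[a·b] with mild=0.88 → w = 0.8626
Rules with consequent 'weak': {R1, R2, R3} → strengths 0.2176, 0.6315, 0.8626
Aggregate via t-conorm [a + b − a·b]: 0.9604

0.960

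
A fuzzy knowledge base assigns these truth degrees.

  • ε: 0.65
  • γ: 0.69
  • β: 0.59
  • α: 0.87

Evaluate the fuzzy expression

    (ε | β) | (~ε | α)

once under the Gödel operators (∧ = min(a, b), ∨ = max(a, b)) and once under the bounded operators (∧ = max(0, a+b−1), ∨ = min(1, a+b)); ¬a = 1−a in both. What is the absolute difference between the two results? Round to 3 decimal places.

Under Gödel:
  ε | β = max(a, b) on (0.65, 0.59) = 0.65
  ~ε = 1 − 0.65 = 0.35
  ~ε | α = max(a, b) on (0.35, 0.87) = 0.87
  (ε | β) | (~ε | α) = max(a, b) on (0.65, 0.87) = 0.87
  → value = 0.8700
Under bounded:
  ε | β = min(1, a+b) on (0.65, 0.59) = 1.00
  ~ε = 1 − 0.65 = 0.35
  ~ε | α = min(1, a+b) on (0.35, 0.87) = 1.00
  (ε | β) | (~ε | α) = min(1, a+b) on (1.00, 1.00) = 1.00
  → value = 1.0000
|0.8700 − 1.0000| = 0.130

0.130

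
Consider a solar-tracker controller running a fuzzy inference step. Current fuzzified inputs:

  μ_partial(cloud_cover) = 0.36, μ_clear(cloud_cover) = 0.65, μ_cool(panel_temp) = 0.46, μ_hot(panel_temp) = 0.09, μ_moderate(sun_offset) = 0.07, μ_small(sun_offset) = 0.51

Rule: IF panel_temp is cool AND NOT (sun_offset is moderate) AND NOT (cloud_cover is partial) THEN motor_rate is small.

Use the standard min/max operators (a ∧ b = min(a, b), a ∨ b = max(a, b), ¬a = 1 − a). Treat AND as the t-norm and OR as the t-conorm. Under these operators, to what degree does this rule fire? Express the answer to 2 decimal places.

firing strength: cool=0.46, ¬moderate=1−0.07=0.93, ¬partial=1−0.36=0.64; AND[min(a, b)] → w = 0.46

0.46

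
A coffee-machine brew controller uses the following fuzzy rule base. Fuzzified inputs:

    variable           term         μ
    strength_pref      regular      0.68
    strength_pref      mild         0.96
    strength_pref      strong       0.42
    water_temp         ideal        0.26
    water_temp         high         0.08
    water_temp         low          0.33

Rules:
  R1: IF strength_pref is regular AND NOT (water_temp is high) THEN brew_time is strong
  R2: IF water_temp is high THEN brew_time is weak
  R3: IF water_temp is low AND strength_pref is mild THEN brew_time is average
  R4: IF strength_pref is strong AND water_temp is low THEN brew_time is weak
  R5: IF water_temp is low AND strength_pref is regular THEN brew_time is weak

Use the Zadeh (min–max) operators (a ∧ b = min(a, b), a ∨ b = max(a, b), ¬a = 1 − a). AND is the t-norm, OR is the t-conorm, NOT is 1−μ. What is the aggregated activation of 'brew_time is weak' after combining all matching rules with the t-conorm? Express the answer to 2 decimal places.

0.33

R1: regular=0.68, ¬high=1−0.08=0.92; AND[min(a, b)] → w = 0.68
R2: high=0.08 → w = 0.08
R3: low=0.33, mild=0.96; AND[min(a, b)] → w = 0.33
R4: strong=0.42, low=0.33; AND[min(a, b)] → w = 0.33
R5: low=0.33, regular=0.68; AND[min(a, b)] → w = 0.33
Rules with consequent 'weak': {R2, R4, R5} → strengths 0.08, 0.33, 0.33
Aggregate via t-conorm [max(a, b)]: 0.33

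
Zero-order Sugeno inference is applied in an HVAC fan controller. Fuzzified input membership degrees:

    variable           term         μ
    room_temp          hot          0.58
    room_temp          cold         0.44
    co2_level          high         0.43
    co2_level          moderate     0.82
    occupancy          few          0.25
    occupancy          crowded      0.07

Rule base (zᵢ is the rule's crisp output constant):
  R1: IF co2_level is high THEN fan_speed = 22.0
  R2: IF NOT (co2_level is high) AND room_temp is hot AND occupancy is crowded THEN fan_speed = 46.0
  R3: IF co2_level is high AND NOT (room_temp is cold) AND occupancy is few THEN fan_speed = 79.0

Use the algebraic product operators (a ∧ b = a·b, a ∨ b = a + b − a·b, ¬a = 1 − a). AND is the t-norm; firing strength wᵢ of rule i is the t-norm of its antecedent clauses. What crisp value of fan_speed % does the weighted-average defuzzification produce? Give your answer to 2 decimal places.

R1 (z=22.0): high=0.43 → w = 0.4300
R2 (z=46.0): ¬high=1−0.43=0.57, hot=0.58, crowded=0.07; AND[a·b] → w = 0.0231
R3 (z=79.0): high=0.43, ¬cold=1−0.44=0.56, few=0.25; AND[a·b] → w = 0.0602
Weighted average = (0.4300·22.0 + 0.0231·46.0 + 0.0602·79.0) / (0.4300 + 0.0231 + 0.0602)
  = 15.2803 / 0.5133 = 29.77

29.77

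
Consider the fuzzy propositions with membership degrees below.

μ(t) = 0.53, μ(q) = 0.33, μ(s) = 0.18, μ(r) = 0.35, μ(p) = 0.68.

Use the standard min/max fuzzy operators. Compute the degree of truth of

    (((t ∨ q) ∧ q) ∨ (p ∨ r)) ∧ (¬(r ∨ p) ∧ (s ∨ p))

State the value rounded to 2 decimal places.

0.32

t ∨ q = max(a, b) on (0.53, 0.33) = 0.53
(t ∨ q) ∧ q = min(a, b) on (0.53, 0.33) = 0.33
p ∨ r = max(a, b) on (0.68, 0.35) = 0.68
((t ∨ q) ∧ q) ∨ (p ∨ r) = max(a, b) on (0.33, 0.68) = 0.68
r ∨ p = max(a, b) on (0.35, 0.68) = 0.68
¬(r ∨ p) = 1 − 0.68 = 0.32
s ∨ p = max(a, b) on (0.18, 0.68) = 0.68
¬(r ∨ p) ∧ (s ∨ p) = min(a, b) on (0.32, 0.68) = 0.32
(((t ∨ q) ∧ q) ∨ (p ∨ r)) ∧ (¬(r ∨ p) ∧ (s ∨ p)) = min(a, b) on (0.68, 0.32) = 0.32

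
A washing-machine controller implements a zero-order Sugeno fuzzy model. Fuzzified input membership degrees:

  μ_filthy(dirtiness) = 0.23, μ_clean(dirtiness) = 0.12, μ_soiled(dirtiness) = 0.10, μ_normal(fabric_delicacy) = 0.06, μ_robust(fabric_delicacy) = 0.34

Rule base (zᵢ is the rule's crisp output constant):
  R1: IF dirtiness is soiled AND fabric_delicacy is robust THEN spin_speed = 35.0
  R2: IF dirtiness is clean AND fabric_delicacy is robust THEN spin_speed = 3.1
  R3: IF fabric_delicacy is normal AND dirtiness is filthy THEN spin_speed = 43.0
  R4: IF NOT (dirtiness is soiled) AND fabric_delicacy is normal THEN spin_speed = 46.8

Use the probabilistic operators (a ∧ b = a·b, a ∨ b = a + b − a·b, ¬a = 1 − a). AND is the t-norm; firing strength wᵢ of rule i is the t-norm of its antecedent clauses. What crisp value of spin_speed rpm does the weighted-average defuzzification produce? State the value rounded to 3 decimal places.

31.116

R1 (z=35.0): soiled=0.10, robust=0.34; AND[a·b] → w = 0.0340
R2 (z=3.1): clean=0.12, robust=0.34; AND[a·b] → w = 0.0408
R3 (z=43.0): normal=0.06, filthy=0.23; AND[a·b] → w = 0.0138
R4 (z=46.8): ¬soiled=1−0.10=0.90, normal=0.06; AND[a·b] → w = 0.0540
Weighted average = (0.0340·35.0 + 0.0408·3.1 + 0.0138·43.0 + 0.0540·46.8) / (0.0340 + 0.0408 + 0.0138 + 0.0540)
  = 4.4371 / 0.1426 = 31.116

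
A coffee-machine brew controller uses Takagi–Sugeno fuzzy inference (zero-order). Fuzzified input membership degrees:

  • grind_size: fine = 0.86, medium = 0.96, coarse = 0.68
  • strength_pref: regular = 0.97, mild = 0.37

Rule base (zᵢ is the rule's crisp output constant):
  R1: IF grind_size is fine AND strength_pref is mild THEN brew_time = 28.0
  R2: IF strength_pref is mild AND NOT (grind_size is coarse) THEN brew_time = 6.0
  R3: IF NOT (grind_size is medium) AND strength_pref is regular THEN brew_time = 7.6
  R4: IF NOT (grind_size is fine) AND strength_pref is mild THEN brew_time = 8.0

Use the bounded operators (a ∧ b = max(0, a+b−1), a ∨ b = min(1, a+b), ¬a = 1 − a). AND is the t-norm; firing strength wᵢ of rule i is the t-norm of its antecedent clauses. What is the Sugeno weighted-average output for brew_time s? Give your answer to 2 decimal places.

R1 (z=28.0): fine=0.86, mild=0.37; AND[max(0, a+b−1)] → w = 0.23
R2 (z=6.0): mild=0.37, ¬coarse=1−0.68=0.32; AND[max(0, a+b−1)] → w = 0.00
R3 (z=7.6): ¬medium=1−0.96=0.04, regular=0.97; AND[max(0, a+b−1)] → w = 0.01
R4 (z=8.0): ¬fine=1−0.86=0.14, mild=0.37; AND[max(0, a+b−1)] → w = 0.00
Weighted average = (0.23·28.0 + 0.00·6.0 + 0.01·7.6 + 0.00·8.0) / (0.23 + 0.00 + 0.01 + 0.00)
  = 6.5160 / 0.2400 = 27.15

27.15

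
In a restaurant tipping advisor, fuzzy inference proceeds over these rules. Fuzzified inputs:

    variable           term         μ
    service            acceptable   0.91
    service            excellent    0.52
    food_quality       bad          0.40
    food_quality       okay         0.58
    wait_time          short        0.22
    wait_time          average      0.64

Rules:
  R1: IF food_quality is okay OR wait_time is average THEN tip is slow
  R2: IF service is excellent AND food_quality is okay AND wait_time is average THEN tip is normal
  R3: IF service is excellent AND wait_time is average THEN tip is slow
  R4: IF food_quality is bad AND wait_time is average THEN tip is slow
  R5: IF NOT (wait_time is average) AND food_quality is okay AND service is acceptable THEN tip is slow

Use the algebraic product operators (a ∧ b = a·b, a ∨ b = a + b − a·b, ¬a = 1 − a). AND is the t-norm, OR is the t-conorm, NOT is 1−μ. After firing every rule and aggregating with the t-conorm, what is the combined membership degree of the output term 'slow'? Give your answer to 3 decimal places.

R1: okay=0.58, average=0.64; OR[a + b − a·b] → w = 0.8488
R2: excellent=0.52, okay=0.58, average=0.64; AND[a·b] → w = 0.1930
R3: excellent=0.52, average=0.64; AND[a·b] → w = 0.3328
R4: bad=0.40, average=0.64; AND[a·b] → w = 0.2560
R5: ¬average=1−0.64=0.36, okay=0.58, acceptable=0.91; AND[a·b] → w = 0.1900
Rules with consequent 'slow': {R1, R3, R4, R5} → strengths 0.8488, 0.3328, 0.2560, 0.1900
Aggregate via t-conorm [a + b − a·b]: 0.9392

0.939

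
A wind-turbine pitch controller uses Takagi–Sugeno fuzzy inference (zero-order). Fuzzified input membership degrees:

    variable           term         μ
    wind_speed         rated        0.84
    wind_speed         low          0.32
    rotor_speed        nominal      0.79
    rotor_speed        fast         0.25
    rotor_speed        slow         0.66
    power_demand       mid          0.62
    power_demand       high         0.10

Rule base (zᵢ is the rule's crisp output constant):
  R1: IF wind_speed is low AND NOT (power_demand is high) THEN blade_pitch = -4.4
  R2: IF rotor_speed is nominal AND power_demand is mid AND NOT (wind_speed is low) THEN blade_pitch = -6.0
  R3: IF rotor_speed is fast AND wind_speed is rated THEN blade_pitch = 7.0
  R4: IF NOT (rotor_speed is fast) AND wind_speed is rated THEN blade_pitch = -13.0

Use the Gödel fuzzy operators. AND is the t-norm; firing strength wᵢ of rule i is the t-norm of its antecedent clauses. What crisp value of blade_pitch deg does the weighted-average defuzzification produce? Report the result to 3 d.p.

R1 (z=-4.4): low=0.32, ¬high=1−0.10=0.90; AND[min(a, b)] → w = 0.32
R2 (z=-6.0): nominal=0.79, mid=0.62, ¬low=1−0.32=0.68; AND[min(a, b)] → w = 0.62
R3 (z=7.0): fast=0.25, rated=0.84; AND[min(a, b)] → w = 0.25
R4 (z=-13.0): ¬fast=1−0.25=0.75, rated=0.84; AND[min(a, b)] → w = 0.75
Weighted average = (0.32·-4.4 + 0.62·-6.0 + 0.25·7.0 + 0.75·-13.0) / (0.32 + 0.62 + 0.25 + 0.75)
  = -13.1280 / 1.9400 = -6.767

-6.767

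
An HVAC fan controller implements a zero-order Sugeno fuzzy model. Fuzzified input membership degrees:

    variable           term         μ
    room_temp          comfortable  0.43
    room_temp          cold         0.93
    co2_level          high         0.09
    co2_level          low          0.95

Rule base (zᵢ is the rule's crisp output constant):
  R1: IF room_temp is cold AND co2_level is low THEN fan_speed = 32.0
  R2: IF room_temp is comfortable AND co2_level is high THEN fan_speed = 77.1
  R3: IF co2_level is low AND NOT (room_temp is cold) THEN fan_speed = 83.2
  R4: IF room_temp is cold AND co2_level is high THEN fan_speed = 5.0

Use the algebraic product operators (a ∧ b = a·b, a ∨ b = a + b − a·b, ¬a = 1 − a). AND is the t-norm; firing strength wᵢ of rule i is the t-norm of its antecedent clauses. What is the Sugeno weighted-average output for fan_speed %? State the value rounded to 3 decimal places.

R1 (z=32.0): cold=0.93, low=0.95; AND[a·b] → w = 0.8835
R2 (z=77.1): comfortable=0.43, high=0.09; AND[a·b] → w = 0.0387
R3 (z=83.2): low=0.95, ¬cold=1−0.93=0.07; AND[a·b] → w = 0.0665
R4 (z=5.0): cold=0.93, high=0.09; AND[a·b] → w = 0.0837
Weighted average = (0.8835·32.0 + 0.0387·77.1 + 0.0665·83.2 + 0.0837·5.0) / (0.8835 + 0.0387 + 0.0665 + 0.0837)
  = 37.2071 / 1.0724 = 34.695

34.695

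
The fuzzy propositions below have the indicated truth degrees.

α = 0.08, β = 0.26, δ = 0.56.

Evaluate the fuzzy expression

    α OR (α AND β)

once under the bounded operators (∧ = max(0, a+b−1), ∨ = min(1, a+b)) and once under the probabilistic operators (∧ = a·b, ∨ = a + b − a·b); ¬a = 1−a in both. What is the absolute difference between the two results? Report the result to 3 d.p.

0.019

Under bounded:
  α AND β = max(0, a+b−1) on (0.08, 0.26) = 0.00
  α OR (α AND β) = min(1, a+b) on (0.08, 0.00) = 0.08
  → value = 0.0800
Under probabilistic:
  α AND β = a·b on (0.0800, 0.2600) = 0.0208
  α OR (α AND β) = a + b − a·b on (0.0800, 0.0208) = 0.0991
  → value = 0.0991
|0.0800 − 0.0991| = 0.019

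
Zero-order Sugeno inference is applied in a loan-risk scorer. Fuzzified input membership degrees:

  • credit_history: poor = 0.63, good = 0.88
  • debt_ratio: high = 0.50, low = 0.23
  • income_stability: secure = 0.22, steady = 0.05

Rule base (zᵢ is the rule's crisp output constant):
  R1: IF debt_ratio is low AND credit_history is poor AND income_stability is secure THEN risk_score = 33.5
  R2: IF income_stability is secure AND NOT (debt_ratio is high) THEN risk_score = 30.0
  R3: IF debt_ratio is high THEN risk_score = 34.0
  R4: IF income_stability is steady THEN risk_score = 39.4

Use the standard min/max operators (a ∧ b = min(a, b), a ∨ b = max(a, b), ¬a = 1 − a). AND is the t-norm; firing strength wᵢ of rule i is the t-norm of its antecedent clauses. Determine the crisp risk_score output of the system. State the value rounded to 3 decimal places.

R1 (z=33.5): low=0.23, poor=0.63, secure=0.22; AND[min(a, b)] → w = 0.22
R2 (z=30.0): secure=0.22, ¬high=1−0.50=0.50; AND[min(a, b)] → w = 0.22
R3 (z=34.0): high=0.50 → w = 0.50
R4 (z=39.4): steady=0.05 → w = 0.05
Weighted average = (0.22·33.5 + 0.22·30.0 + 0.50·34.0 + 0.05·39.4) / (0.22 + 0.22 + 0.50 + 0.05)
  = 32.9400 / 0.9900 = 33.273

33.273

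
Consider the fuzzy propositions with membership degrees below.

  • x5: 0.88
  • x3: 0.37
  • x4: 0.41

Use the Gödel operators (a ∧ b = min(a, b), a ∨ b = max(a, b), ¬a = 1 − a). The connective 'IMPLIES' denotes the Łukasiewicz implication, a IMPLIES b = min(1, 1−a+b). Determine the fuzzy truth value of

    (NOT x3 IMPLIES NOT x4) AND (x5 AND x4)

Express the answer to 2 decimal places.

0.41

NOT x3 = 1 − 0.37 = 0.63
NOT x4 = 1 − 0.41 = 0.59
NOT x3 IMPLIES NOT x4  [Łukasiewicz: min(1, 1−a+b)] with a=0.63, b=0.59 → 0.96
x5 AND x4 = min(a, b) on (0.88, 0.41) = 0.41
(NOT x3 IMPLIES NOT x4) AND (x5 AND x4) = min(a, b) on (0.96, 0.41) = 0.41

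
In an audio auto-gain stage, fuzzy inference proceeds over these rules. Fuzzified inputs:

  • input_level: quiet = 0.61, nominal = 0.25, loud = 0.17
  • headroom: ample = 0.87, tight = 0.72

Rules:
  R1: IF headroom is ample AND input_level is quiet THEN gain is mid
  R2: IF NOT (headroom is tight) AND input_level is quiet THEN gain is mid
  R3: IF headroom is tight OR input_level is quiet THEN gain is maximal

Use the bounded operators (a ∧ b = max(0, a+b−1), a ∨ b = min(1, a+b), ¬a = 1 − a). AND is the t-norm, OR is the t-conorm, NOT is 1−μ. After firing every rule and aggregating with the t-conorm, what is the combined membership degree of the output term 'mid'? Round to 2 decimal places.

R1: ample=0.87, quiet=0.61; AND[max(0, a+b−1)] → w = 0.48
R2: ¬tight=1−0.72=0.28, quiet=0.61; AND[max(0, a+b−1)] → w = 0.00
R3: tight=0.72, quiet=0.61; OR[min(1, a+b)] → w = 1.00
Rules with consequent 'mid': {R1, R2} → strengths 0.48, 0.00
Aggregate via t-conorm [min(1, a+b)]: 0.48

0.48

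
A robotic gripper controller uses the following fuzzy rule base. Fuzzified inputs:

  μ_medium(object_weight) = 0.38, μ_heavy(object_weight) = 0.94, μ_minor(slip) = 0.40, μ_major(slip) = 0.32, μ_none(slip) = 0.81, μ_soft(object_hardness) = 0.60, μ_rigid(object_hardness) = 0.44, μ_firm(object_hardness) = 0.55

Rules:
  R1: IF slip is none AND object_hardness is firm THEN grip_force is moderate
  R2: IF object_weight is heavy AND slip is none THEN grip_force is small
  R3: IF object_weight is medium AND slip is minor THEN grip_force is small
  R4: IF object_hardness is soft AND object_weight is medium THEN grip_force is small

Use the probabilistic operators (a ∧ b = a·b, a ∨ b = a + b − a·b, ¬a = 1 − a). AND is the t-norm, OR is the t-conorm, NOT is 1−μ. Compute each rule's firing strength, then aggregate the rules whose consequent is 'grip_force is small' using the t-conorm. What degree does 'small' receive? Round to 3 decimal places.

0.844

R1: none=0.81, firm=0.55; AND[a·b] → w = 0.4455
R2: heavy=0.94, none=0.81; AND[a·b] → w = 0.7614
R3: medium=0.38, minor=0.40; AND[a·b] → w = 0.1520
R4: soft=0.60, medium=0.38; AND[a·b] → w = 0.2280
Rules with consequent 'small': {R2, R3, R4} → strengths 0.7614, 0.1520, 0.2280
Aggregate via t-conorm [a + b − a·b]: 0.8438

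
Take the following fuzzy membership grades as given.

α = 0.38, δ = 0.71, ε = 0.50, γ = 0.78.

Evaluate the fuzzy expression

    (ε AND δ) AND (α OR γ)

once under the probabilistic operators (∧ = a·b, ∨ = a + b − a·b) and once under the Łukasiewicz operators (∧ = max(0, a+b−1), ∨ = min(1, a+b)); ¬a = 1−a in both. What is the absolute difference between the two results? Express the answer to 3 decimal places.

Under probabilistic:
  ε AND δ = a·b on (0.5000, 0.7100) = 0.3550
  α OR γ = a + b − a·b on (0.3800, 0.7800) = 0.8636
  (ε AND δ) AND (α OR γ) = a·b on (0.3550, 0.8636) = 0.3066
  → value = 0.3066
Under Łukasiewicz:
  ε AND δ = max(0, a+b−1) on (0.50, 0.71) = 0.21
  α OR γ = min(1, a+b) on (0.38, 0.78) = 1.00
  (ε AND δ) AND (α OR γ) = max(0, a+b−1) on (0.21, 1.00) = 0.21
  → value = 0.2100
|0.3066 − 0.2100| = 0.097

0.097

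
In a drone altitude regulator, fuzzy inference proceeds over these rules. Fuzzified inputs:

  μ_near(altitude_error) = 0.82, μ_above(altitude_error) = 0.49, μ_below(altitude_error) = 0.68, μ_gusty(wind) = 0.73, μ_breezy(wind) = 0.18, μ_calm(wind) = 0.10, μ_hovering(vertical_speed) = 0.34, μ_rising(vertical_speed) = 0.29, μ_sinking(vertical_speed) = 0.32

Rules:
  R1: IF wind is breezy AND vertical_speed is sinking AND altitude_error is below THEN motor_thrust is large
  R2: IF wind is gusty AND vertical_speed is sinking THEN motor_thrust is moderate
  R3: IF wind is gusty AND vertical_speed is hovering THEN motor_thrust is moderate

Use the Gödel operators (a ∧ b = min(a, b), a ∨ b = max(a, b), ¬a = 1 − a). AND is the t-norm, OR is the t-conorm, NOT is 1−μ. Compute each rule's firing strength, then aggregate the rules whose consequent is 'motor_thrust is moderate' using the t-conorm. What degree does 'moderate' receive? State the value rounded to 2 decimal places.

R1: breezy=0.18, sinking=0.32, below=0.68; AND[min(a, b)] → w = 0.18
R2: gusty=0.73, sinking=0.32; AND[min(a, b)] → w = 0.32
R3: gusty=0.73, hovering=0.34; AND[min(a, b)] → w = 0.34
Rules with consequent 'moderate': {R2, R3} → strengths 0.32, 0.34
Aggregate via t-conorm [max(a, b)]: 0.34

0.34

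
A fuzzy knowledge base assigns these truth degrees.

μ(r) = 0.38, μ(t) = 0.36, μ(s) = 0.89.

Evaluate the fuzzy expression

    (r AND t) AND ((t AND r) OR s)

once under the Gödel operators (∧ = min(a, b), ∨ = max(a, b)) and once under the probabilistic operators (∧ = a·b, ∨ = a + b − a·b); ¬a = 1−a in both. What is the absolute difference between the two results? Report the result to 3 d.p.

0.236

Under Gödel:
  r AND t = min(a, b) on (0.38, 0.36) = 0.36
  t AND r = min(a, b) on (0.36, 0.38) = 0.36
  (t AND r) OR s = max(a, b) on (0.36, 0.89) = 0.89
  (r AND t) AND ((t AND r) OR s) = min(a, b) on (0.36, 0.89) = 0.36
  → value = 0.3600
Under probabilistic:
  r AND t = a·b on (0.3800, 0.3600) = 0.1368
  t AND r = a·b on (0.3600, 0.3800) = 0.1368
  (t AND r) OR s = a + b − a·b on (0.1368, 0.8900) = 0.9050
  (r AND t) AND ((t AND r) OR s) = a·b on (0.1368, 0.9050) = 0.1238
  → value = 0.1238
|0.3600 − 0.1238| = 0.236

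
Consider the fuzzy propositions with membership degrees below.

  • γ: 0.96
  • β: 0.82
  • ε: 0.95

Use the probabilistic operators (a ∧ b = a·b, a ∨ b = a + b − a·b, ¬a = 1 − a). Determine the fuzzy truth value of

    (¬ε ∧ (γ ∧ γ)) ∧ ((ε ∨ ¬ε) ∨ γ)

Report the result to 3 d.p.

¬ε = 1 − 0.9500 = 0.0500
γ ∧ γ = a·b on (0.9600, 0.9600) = 0.9216
¬ε ∧ (γ ∧ γ) = a·b on (0.0500, 0.9216) = 0.0461
¬ε = 1 − 0.9500 = 0.0500
ε ∨ ¬ε = a + b − a·b on (0.9500, 0.0500) = 0.9525
(ε ∨ ¬ε) ∨ γ = a + b − a·b on (0.9525, 0.9600) = 0.9981
(¬ε ∧ (γ ∧ γ)) ∧ ((ε ∨ ¬ε) ∨ γ) = a·b on (0.0461, 0.9981) = 0.0460

0.046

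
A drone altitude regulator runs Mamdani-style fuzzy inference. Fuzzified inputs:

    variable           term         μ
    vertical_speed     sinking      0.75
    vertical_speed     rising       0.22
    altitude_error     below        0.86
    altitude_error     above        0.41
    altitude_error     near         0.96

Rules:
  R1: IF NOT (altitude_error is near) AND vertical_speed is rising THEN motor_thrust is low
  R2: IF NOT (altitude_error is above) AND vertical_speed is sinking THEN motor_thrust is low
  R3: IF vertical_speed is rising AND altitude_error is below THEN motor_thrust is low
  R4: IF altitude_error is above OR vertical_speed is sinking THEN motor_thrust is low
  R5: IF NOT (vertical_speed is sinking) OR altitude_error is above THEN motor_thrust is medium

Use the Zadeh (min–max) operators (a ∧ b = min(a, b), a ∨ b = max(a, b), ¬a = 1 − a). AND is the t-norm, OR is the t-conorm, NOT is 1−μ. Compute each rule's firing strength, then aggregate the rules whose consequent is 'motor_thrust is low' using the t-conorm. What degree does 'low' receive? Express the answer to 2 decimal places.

0.75

R1: ¬near=1−0.96=0.04, rising=0.22; AND[min(a, b)] → w = 0.04
R2: ¬above=1−0.41=0.59, sinking=0.75; AND[min(a, b)] → w = 0.59
R3: rising=0.22, below=0.86; AND[min(a, b)] → w = 0.22
R4: above=0.41, sinking=0.75; OR[max(a, b)] → w = 0.75
R5: ¬sinking=1−0.75=0.25, above=0.41; OR[max(a, b)] → w = 0.41
Rules with consequent 'low': {R1, R2, R3, R4} → strengths 0.04, 0.59, 0.22, 0.75
Aggregate via t-conorm [max(a, b)]: 0.75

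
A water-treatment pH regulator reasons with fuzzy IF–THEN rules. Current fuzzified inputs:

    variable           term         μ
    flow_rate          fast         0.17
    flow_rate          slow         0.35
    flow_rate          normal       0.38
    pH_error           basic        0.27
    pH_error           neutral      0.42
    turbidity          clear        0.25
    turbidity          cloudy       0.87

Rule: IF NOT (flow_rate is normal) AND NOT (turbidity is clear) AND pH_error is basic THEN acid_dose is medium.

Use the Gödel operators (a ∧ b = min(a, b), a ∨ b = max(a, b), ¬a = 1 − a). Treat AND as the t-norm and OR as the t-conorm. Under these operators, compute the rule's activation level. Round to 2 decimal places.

0.27

firing strength: ¬normal=1−0.38=0.62, ¬clear=1−0.25=0.75, basic=0.27; AND[min(a, b)] → w = 0.27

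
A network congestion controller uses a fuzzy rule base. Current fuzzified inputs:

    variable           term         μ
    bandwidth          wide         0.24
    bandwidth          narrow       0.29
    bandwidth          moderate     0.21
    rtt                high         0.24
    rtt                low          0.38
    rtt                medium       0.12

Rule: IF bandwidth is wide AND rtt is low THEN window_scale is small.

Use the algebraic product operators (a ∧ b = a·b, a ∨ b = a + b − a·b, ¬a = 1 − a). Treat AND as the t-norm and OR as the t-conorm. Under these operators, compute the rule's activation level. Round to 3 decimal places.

firing strength: wide=0.24, low=0.38; AND[a·b] → w = 0.0912

0.091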